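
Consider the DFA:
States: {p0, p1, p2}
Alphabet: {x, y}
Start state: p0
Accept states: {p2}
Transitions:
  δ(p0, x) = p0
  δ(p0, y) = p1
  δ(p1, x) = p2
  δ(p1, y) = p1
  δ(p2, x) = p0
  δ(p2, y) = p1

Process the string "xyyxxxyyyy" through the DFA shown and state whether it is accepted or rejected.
Processing string "xyyxxxyyyy":
  p0 --x--> p0
  p0 --y--> p1
  p1 --y--> p1
  p1 --x--> p2
  p2 --x--> p0
  p0 --x--> p0
  p0 --y--> p1
  p1 --y--> p1
  p1 --y--> p1
  p1 --y--> p1
Final state: p1
Accept states: {p2}
No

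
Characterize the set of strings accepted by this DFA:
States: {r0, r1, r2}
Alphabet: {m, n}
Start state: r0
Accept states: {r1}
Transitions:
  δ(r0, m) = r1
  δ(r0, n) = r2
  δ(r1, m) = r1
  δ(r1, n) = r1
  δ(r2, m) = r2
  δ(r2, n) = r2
Testing a few strings:
  'n' → reject
  'mnm' → accept
  'mm' → accept
  'mmm' → accept
State roles: r0=no input read; r1=started with m; r2=started with n (dead)
All strings over {m,n} starting with m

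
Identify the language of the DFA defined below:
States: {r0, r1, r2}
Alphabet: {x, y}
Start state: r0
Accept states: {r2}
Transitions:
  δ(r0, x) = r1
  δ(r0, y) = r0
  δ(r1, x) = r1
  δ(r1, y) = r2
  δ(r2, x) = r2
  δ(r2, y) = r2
Testing a few strings:
  'xxyy' → accept
  'yyy' → reject
  'xy' → accept
  'xyxy' → accept
State roles: r0=no x seen yet; r1=seen a x, waiting for y; r2=substring xy seen
All strings over {x,y} containing the substring xy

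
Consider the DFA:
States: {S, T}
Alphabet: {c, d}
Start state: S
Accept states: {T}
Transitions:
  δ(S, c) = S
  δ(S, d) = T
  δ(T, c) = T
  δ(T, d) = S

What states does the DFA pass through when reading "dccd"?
read 'd': S → T
  read 'c': T → T
  read 'c': T → T
  read 'd': T → S
S -> T -> T -> T -> S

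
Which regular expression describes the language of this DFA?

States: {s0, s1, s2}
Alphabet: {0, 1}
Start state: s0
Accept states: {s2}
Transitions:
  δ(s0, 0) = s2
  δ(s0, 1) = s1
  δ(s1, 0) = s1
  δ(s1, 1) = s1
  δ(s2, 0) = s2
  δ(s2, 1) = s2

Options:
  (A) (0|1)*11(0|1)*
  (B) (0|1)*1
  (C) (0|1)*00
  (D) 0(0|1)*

Check each option against the DFA on short strings; one disagreement eliminates an option:
  (A) (0|1)*11(0|1)*: on '0' the DFA goes s0 → s2 and accepts (s2 ∈ Accept), but the regex does not match it → eliminate
  (B) (0|1)*1: on '0' the DFA goes s0 → s2 and accepts (s2 ∈ Accept), but the regex does not match it → eliminate
  (C) (0|1)*00: on '0' the DFA goes s0 → s2 and accepts (s2 ∈ Accept), but the regex does not match it → eliminate
  (D) 0(0|1)*: agrees with the DFA on every string of length ≤ 6
Only (D) is consistent with the DFA.
(D) 0(0|1)*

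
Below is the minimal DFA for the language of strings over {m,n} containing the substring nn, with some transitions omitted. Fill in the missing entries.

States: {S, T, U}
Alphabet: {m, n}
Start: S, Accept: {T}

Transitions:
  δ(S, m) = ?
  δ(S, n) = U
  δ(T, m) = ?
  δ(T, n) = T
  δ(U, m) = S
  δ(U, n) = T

From the language and accept set, identify what each state tracks — S: no progress toward nn; T: substring nn seen; U: one trailing n.
Each missing δ(q, a) is the state matching the new tracked value after reading a.
δ(S, m) = S; δ(T, m) = T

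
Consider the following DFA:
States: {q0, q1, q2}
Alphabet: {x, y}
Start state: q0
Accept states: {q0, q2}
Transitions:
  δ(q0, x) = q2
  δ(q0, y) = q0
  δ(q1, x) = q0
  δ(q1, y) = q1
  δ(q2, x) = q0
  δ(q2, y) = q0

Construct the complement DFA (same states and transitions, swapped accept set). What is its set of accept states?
Complement accept states = All states \ Original accept states
= {q0, q1, q2} \ {q0, q2}
{q1}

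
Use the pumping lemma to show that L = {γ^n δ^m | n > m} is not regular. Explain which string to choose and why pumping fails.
Assume L is regular with pumping length p. Idea: pumping down the γ-block drops the γ-count to at most the δ-count.
Choose s = γ^(p+1) δ^p ∈ L (|s| = 2p+1 ≥ p). By the pumping lemma, s = xyz with |xy| ≤ p, |y| > 0, so y = γ^k with k ≥ 1. Take i = 0: xz = γ^(p+1−k) δ^p. Since k ≥ 1, p+1−k ≤ p, so the number of γ's is no longer strictly greater than the number of δ's, hence xz ∉ L.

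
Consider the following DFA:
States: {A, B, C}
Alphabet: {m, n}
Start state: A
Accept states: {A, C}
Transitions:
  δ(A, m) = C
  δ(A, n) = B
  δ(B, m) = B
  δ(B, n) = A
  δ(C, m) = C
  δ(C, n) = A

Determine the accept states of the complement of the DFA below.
Complement accept states = All states \ Original accept states
= {A, B, C} \ {A, C}
{B}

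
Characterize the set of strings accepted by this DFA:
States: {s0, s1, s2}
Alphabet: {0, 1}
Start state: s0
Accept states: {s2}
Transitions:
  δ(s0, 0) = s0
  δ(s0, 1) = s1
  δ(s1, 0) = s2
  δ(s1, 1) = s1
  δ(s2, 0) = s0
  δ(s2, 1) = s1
Testing a few strings:
  '0011' → reject
  '1011' → reject
  '1' → reject
  '010' → accept
State roles: s0=no suffix match; s1=one trailing 1; s2=suffix is 10
All binary strings ending with 10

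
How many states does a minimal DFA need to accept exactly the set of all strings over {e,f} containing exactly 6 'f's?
By Myhill–Nerode, count the distinguishable equivalence classes: 8 classes — having seen 0, 1, …, 6, or >6 copies of 'f'; the count-6 class is the only accepting one and >6 is dead.
8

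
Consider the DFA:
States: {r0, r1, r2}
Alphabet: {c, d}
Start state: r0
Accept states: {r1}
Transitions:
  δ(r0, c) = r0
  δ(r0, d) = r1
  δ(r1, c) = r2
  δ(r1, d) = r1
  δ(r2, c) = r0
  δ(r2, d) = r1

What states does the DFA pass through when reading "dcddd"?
read 'd': r0 → r1
  read 'c': r1 → r2
  read 'd': r2 → r1
  read 'd': r1 → r1
  read 'd': r1 → r1
r0 -> r1 -> r2 -> r1 -> r1 -> r1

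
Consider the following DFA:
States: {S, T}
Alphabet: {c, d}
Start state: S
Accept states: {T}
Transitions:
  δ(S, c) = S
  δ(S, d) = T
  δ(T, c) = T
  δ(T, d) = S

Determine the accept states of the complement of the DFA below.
Complement accept states = All states \ Original accept states
= {S, T} \ {T}
{S}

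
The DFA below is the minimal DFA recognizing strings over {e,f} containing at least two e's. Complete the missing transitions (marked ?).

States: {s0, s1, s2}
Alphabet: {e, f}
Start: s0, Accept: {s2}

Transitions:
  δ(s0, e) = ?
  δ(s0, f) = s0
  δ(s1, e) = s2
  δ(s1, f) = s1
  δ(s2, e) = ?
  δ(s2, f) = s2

From the language and accept set, identify what each state tracks — s0: zero e's seen; s1: one e seen; s2: ≥ two e's seen.
Each missing δ(q, a) is the state matching the new tracked value after reading a.
δ(s0, e) = s1; δ(s2, e) = s2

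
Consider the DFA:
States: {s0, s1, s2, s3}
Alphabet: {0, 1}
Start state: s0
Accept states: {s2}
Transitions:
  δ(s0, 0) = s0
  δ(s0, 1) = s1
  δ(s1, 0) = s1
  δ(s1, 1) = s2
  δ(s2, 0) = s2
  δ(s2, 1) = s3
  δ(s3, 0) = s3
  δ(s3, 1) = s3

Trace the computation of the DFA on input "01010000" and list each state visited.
read '0': s0 → s0
  read '1': s0 → s1
  read '0': s1 → s1
  read '1': s1 → s2
  read '0': s2 → s2
  read '0': s2 → s2
  read '0': s2 → s2
  read '0': s2 → s2
s0 -> s0 -> s1 -> s1 -> s2 -> s2 -> s2 -> s2 -> s2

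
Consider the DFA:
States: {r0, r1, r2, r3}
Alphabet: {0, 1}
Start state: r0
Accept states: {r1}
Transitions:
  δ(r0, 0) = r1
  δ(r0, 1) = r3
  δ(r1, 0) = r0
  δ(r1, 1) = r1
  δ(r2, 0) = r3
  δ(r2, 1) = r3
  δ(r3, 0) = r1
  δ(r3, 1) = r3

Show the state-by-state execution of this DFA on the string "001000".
read '0': r0 → r1
  read '0': r1 → r0
  read '1': r0 → r3
  read '0': r3 → r1
  read '0': r1 → r0
  read '0': r0 → r1
r0 -> r1 -> r0 -> r3 -> r1 -> r0 -> r1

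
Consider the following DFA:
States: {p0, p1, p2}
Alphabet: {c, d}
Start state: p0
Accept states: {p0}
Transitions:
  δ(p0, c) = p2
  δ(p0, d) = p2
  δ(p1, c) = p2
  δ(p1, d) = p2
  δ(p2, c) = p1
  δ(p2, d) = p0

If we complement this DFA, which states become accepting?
Complement accept states = All states \ Original accept states
= {p0, p1, p2} \ {p0}
{p1, p2}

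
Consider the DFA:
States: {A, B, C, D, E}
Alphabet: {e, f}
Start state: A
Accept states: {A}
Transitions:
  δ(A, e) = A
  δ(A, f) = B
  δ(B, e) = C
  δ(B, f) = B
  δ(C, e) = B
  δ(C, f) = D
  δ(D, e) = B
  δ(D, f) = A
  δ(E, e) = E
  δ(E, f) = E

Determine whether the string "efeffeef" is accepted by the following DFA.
Processing string "efeffeef":
  A --e--> A
  A --f--> B
  B --e--> C
  C --f--> D
  D --f--> A
  A --e--> A
  A --e--> A
  A --f--> B
Final state: B
Accept states: {A}
No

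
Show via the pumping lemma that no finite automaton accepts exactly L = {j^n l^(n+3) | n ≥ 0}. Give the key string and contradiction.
Assume L is regular with pumping length p. Idea: pumping the j-block breaks the fixed offset of 3.
Choose s = j^p l^(p+3) ∈ L. By the pumping lemma, s = xyz with |xy| ≤ p, |y| > 0, so y = j^k with k ≥ 1. Then xy²z = j^(p+k) l^(p+3). For this to be in L we would need p+3 = (p+k)+3, i.e. k = 0, contradicting k ≥ 1. So xy²z ∉ L.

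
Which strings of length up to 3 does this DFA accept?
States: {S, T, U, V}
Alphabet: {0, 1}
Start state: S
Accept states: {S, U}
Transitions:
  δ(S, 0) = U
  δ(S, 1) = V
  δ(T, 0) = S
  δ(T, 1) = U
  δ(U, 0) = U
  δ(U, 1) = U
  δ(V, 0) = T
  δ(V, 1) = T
ε, 0, 00, 01, 000, 001, 010, 011, 100, 101, 110, 111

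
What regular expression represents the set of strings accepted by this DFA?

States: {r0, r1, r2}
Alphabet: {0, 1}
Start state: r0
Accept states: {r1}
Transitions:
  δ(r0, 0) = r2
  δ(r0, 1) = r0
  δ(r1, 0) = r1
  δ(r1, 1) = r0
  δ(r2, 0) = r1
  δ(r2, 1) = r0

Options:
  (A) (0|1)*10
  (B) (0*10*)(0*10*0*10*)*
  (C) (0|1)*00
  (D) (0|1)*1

Check each option against the DFA on short strings; one disagreement eliminates an option:
  (A) (0|1)*10: on '00' the DFA goes r0 → r2 → r1 and accepts (r1 ∈ Accept), but the regex does not match it → eliminate
  (B) (0*10*)(0*10*0*10*)*: on '1' the DFA goes r0 → r0 and rejects (r0 ∉ Accept), but the regex matches it → eliminate
  (C) (0|1)*00: agrees with the DFA on every string of length ≤ 6
  (D) (0|1)*1: on '1' the DFA goes r0 → r0 and rejects (r0 ∉ Accept), but the regex matches it → eliminate
Only (C) is consistent with the DFA.
(C) (0|1)*00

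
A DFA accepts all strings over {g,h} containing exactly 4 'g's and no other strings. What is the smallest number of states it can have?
By Myhill–Nerode, count the distinguishable equivalence classes: 6 classes — having seen 0, 1, …, 4, or >4 copies of 'g'; the count-4 class is the only accepting one and >4 is dead.
6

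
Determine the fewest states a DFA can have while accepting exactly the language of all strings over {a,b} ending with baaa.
By Myhill–Nerode, count the distinguishable equivalence classes: 5 classes — one per longest suffix of the input that is a prefix of 'baaa' (lengths 0 through 4); only the length-4 class is accepting.
5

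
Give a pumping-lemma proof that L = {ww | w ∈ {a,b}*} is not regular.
Assume L is regular with pumping length p. Idea: pumping the leading a-block breaks the equality of the two halves.
Choose s = a^p b a^p b ∈ L (with w = a^p b). |s| = 2p+2 ≥ p. By the pumping lemma, s = xyz with |xy| ≤ p, |y| > 0, so y = a^k with k ≥ 1, in the first a-block. Then xy²z = a^(p+k) b a^p b, of length 2p+2+k. If k is odd this length is odd, so it cannot be of the form ww. If k is even, each half has length p+1+k/2 ≤ p+k, so the first half lies entirely inside the leading a-block and contains no b, while the second half ends in b; the halves differ. Either way xy²z ∉ L.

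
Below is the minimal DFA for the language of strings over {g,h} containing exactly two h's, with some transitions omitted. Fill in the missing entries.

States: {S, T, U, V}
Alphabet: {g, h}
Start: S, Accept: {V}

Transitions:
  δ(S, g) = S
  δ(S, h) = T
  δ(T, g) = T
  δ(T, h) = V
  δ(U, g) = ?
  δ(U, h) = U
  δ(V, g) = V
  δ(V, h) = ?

From the language and accept set, identify what each state tracks — S: zero h's; T: one h; U: ≥ three h's (dead); V: two h's.
Each missing δ(q, a) is the state matching the new tracked value after reading a.
δ(U, g) = U; δ(V, h) = U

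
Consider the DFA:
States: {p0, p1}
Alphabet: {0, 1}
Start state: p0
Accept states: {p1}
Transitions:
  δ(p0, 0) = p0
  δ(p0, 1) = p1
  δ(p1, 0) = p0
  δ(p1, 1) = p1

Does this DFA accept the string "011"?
Processing string "011":
  p0 --0--> p0
  p0 --1--> p1
  p1 --1--> p1
Final state: p1
Accept states: {p1}
Yes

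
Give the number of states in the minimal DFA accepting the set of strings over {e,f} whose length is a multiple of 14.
By Myhill–Nerode, count the distinguishable equivalence classes: 14 classes — one per residue of the length mod 14; class i is distinguished from class j by any string of length (14 − i) mod 14.
14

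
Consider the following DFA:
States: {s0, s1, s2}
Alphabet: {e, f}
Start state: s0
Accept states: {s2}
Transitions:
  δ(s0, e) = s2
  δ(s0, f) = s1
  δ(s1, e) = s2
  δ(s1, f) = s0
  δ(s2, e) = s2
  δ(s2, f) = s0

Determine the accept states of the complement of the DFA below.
Complement accept states = All states \ Original accept states
= {s0, s1, s2} \ {s2}
{s0, s1}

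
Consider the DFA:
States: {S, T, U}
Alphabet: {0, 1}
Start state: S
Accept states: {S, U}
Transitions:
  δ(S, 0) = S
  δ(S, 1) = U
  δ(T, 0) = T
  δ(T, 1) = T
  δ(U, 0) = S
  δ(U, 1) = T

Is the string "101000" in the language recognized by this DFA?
Processing string "101000":
  S --1--> U
  U --0--> S
  S --1--> U
  U --0--> S
  S --0--> S
  S --0--> S
Final state: S
Accept states: {S, U}
Yes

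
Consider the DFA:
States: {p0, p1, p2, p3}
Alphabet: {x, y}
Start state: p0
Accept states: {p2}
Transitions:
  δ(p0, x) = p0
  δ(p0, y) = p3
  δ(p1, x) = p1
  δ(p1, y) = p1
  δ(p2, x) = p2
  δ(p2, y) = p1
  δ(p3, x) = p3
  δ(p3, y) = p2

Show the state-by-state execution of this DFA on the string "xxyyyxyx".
read 'x': p0 → p0
  read 'x': p0 → p0
  read 'y': p0 → p3
  read 'y': p3 → p2
  read 'y': p2 → p1
  read 'x': p1 → p1
  read 'y': p1 → p1
  read 'x': p1 → p1
p0 -> p0 -> p0 -> p3 -> p2 -> p1 -> p1 -> p1 -> p1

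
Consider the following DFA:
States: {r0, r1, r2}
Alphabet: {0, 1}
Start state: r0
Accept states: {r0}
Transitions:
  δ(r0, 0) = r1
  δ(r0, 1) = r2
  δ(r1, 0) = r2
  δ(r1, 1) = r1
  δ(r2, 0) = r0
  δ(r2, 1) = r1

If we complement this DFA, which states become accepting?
Complement accept states = All states \ Original accept states
= {r0, r1, r2} \ {r0}
{r1, r2}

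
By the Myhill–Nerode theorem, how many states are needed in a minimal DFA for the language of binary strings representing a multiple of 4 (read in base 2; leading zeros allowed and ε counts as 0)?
By Myhill–Nerode, count the distinguishable equivalence classes: three classes — value mod 4 is 0, 2, or odd (residues 1 and 3 are indistinguishable: 2r+b mod 4 depends only on r mod 2).
3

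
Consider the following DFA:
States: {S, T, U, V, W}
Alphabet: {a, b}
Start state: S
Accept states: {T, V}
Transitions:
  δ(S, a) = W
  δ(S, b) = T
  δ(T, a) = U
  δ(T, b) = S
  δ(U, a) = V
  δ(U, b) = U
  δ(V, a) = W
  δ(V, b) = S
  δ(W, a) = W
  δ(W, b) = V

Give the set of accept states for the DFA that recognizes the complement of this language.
Complement accept states = All states \ Original accept states
= {S, T, U, V, W} \ {T, V}
{S, U, W}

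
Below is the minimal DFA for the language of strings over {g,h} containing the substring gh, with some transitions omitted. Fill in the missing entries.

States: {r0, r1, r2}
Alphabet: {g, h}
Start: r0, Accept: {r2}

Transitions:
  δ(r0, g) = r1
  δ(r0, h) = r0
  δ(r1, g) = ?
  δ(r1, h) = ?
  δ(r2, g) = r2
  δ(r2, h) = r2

From the language and accept set, identify what each state tracks — r0: no g seen yet; r1: seen a g, waiting for h; r2: substring gh seen.
Each missing δ(q, a) is the state matching the new tracked value after reading a.
δ(r1, g) = r1; δ(r1, h) = r2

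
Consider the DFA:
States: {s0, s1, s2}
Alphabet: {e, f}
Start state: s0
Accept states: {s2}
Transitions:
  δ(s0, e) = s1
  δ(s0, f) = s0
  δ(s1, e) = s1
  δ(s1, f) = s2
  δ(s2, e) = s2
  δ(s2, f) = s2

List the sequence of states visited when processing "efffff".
read 'e': s0 → s1
  read 'f': s1 → s2
  read 'f': s2 → s2
  read 'f': s2 → s2
  read 'f': s2 → s2
  read 'f': s2 → s2
s0 -> s1 -> s2 -> s2 -> s2 -> s2 -> s2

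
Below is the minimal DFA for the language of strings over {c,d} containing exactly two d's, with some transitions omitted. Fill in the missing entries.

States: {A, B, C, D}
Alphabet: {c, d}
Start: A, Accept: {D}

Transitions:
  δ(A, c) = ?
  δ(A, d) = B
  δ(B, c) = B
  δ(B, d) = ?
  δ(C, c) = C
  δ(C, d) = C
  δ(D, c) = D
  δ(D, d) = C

From the language and accept set, identify what each state tracks — A: zero d's; B: one d; C: ≥ three d's (dead); D: two d's.
Each missing δ(q, a) is the state matching the new tracked value after reading a.
δ(A, c) = A; δ(B, d) = D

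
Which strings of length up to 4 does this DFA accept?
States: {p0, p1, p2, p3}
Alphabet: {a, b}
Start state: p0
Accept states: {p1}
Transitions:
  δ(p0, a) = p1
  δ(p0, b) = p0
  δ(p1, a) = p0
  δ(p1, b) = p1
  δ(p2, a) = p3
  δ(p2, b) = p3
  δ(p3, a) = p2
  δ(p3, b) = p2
a, ab, ba, aaa, abb, bab, bba, aaab, aaba, abaa, abbb, baaa, babb, bbab, bbba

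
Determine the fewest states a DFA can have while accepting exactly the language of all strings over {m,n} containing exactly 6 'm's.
By Myhill–Nerode, count the distinguishable equivalence classes: 8 classes — having seen 0, 1, …, 6, or >6 copies of 'm'; the count-6 class is the only accepting one and >6 is dead.
8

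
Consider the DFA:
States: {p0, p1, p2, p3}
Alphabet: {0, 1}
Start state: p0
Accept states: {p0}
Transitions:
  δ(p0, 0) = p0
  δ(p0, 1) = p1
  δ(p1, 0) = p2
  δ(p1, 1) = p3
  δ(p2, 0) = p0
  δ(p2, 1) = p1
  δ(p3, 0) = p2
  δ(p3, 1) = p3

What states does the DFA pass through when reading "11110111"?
read '1': p0 → p1
  read '1': p1 → p3
  read '1': p3 → p3
  read '1': p3 → p3
  read '0': p3 → p2
  read '1': p2 → p1
  read '1': p1 → p3
  read '1': p3 → p3
p0 -> p1 -> p3 -> p3 -> p3 -> p2 -> p1 -> p3 -> p3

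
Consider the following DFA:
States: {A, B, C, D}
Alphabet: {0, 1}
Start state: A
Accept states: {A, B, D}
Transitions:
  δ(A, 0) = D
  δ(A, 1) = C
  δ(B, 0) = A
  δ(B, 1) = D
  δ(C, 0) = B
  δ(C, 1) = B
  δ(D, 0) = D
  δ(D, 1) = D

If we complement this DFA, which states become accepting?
Complement accept states = All states \ Original accept states
= {A, B, C, D} \ {A, B, D}
{C}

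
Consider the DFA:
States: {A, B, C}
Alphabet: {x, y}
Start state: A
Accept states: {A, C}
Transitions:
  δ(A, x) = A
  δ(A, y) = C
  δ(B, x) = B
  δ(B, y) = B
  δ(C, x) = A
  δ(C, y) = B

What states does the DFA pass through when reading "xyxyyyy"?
read 'x': A → A
  read 'y': A → C
  read 'x': C → A
  read 'y': A → C
  read 'y': C → B
  read 'y': B → B
  read 'y': B → B
A -> A -> C -> A -> C -> B -> B -> B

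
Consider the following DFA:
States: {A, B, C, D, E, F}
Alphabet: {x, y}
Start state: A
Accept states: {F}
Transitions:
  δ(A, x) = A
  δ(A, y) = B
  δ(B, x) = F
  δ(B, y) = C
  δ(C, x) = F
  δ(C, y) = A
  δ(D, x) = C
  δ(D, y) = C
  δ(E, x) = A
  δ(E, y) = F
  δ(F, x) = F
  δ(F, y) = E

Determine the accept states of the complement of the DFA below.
Complement accept states = All states \ Original accept states
= {A, B, C, D, E, F} \ {F}
{A, B, C, D, E}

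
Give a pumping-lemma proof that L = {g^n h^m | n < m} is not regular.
Assume L is regular with pumping length p. Idea: pumping up the g-block makes the g-count reach the h-count.
Choose s = g^p h^(p+1) ∈ L. By the pumping lemma, s = xyz with |xy| ≤ p, |y| > 0, so y = g^k with k ≥ 1. Then xy²z = g^(p+k) h^(p+1). Since p+k ≥ p+1, the number of g's is no longer strictly less than the number of h's, so xy²z ∉ L.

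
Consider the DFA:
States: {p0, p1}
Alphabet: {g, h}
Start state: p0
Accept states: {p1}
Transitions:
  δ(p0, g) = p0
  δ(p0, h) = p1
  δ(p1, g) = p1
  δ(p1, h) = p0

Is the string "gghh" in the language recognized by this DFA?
Processing string "gghh":
  p0 --g--> p0
  p0 --g--> p0
  p0 --h--> p1
  p1 --h--> p0
Final state: p0
Accept states: {p1}
No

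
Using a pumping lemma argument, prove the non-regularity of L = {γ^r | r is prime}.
Assume L is regular with pumping length p. Idea: pumping by a suitable count produces a composite length.
Let q be a prime with q ≥ p and choose s = γ^q ∈ L. By the pumping lemma, s = xyz with |xy| ≤ p, |y| = k ≥ 1. Take i = q+1: |xy^(q+1)z| = q + q·k = q(1+k). Since q ≥ 2 and 1+k ≥ 2, q(1+k) is composite, so xy^(q+1)z ∉ L.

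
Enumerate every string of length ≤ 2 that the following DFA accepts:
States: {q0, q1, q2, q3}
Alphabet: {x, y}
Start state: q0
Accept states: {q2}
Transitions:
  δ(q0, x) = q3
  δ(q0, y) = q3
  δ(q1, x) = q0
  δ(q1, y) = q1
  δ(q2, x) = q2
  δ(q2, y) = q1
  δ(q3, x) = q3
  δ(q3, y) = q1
None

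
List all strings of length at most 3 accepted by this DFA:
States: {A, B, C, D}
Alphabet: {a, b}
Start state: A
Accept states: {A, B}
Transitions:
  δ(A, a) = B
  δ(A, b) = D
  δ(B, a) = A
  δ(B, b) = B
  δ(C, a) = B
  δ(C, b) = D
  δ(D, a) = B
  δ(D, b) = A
ε, a, aa, ab, ba, bb, aaa, aba, abb, baa, bab, bba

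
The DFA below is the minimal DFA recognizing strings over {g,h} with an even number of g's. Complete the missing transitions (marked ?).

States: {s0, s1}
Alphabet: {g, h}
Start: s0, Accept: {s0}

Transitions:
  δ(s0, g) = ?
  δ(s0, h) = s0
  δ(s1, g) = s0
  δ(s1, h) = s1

From the language and accept set, identify what each state tracks — s0: even number of g's so far; s1: odd number of g's so far.
Each missing δ(q, a) is the state matching the new tracked value after reading a.
δ(s0, g) = s1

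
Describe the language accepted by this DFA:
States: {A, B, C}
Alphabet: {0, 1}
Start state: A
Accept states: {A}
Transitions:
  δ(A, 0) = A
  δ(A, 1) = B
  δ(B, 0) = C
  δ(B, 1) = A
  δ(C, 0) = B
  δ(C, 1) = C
Testing a few strings:
  '00' → accept
  '1' → reject
  '10' → reject
  '1101' → reject
State roles: A=value ≡ 0 (mod 3); B=value ≡ 1 (mod 3); C=value ≡ 2 (mod 3)
All binary strings representing a multiple of 3 (read in base 2; leading zeros allowed and ε counts as 0)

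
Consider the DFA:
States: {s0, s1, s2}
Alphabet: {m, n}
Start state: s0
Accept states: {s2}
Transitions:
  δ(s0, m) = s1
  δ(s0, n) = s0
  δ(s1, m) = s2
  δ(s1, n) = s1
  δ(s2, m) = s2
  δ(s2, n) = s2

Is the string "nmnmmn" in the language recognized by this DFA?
Processing string "nmnmmn":
  s0 --n--> s0
  s0 --m--> s1
  s1 --n--> s1
  s1 --m--> s2
  s2 --m--> s2
  s2 --n--> s2
Final state: s2
Accept states: {s2}
Yes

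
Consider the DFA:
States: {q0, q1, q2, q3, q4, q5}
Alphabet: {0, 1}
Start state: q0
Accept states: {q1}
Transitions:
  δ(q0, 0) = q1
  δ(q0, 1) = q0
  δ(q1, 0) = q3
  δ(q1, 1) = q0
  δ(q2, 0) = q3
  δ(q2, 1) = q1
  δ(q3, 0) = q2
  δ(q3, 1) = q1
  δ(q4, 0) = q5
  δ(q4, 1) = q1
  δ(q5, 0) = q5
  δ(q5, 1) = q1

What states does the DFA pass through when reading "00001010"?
read '0': q0 → q1
  read '0': q1 → q3
  read '0': q3 → q2
  read '0': q2 → q3
  read '1': q3 → q1
  read '0': q1 → q3
  read '1': q3 → q1
  read '0': q1 → q3
q0 -> q1 -> q3 -> q2 -> q3 -> q1 -> q3 -> q1 -> q3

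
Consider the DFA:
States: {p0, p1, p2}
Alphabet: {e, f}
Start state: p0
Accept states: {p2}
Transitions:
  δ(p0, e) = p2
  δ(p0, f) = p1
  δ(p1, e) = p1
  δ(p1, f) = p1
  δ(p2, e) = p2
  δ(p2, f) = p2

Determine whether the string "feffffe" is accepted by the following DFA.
Processing string "feffffe":
  p0 --f--> p1
  p1 --e--> p1
  p1 --f--> p1
  p1 --f--> p1
  p1 --f--> p1
  p1 --f--> p1
  p1 --e--> p1
Final state: p1
Accept states: {p2}
No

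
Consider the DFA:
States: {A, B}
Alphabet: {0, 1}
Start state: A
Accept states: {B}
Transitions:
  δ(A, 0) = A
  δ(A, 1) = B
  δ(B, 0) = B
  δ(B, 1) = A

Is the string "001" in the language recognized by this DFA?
Processing string "001":
  A --0--> A
  A --0--> A
  A --1--> B
Final state: B
Accept states: {B}
Yes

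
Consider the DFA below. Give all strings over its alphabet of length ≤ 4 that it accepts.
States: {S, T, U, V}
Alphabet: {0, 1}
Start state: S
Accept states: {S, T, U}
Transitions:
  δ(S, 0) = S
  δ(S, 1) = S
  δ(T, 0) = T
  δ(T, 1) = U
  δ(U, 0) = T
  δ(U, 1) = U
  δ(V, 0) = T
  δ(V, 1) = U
ε, 0, 1, 00, 01, 10, 11, 000, 001, 010, 011, 100, 101, 110, 111, 0000, 0001, 0010, 0011, 0100, 0101, 0110, 0111, 1000, 1001, 1010, 1011, 1100, 1101, 1110, 1111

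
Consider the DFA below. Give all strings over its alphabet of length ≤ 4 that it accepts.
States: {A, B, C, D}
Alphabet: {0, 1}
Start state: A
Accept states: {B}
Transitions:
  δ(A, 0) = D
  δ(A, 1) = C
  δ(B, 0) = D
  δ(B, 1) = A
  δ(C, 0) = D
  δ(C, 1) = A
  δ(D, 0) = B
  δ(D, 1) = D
00, 010, 100, 0000, 0110, 1010, 1100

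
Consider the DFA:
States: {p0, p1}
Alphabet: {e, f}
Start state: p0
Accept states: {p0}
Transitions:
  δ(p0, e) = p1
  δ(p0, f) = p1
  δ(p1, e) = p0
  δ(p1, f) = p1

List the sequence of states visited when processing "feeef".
read 'f': p0 → p1
  read 'e': p1 → p0
  read 'e': p0 → p1
  read 'e': p1 → p0
  read 'f': p0 → p1
p0 -> p1 -> p0 -> p1 -> p0 -> p1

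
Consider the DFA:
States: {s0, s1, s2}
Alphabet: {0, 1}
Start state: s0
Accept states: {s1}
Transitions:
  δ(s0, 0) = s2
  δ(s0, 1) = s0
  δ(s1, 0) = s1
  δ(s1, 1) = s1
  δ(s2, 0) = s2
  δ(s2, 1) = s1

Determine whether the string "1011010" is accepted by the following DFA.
Processing string "1011010":
  s0 --1--> s0
  s0 --0--> s2
  s2 --1--> s1
  s1 --1--> s1
  s1 --0--> s1
  s1 --1--> s1
  s1 --0--> s1
Final state: s1
Accept states: {s1}
Yes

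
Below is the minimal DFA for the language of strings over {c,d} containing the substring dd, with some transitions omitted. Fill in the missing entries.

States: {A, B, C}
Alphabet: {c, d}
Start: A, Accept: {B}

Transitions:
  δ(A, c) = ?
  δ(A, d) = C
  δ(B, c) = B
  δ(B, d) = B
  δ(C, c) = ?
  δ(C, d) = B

From the language and accept set, identify what each state tracks — A: no progress toward dd; B: substring dd seen; C: one trailing d.
Each missing δ(q, a) is the state matching the new tracked value after reading a.
δ(A, c) = A; δ(C, c) = A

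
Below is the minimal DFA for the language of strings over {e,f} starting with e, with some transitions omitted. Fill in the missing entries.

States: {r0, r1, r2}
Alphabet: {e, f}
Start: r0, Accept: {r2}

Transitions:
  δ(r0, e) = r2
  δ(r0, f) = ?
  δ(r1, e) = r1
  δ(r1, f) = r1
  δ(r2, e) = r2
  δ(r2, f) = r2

From the language and accept set, identify what each state tracks — r0: no input read; r1: started with f (dead); r2: started with e.
Each missing δ(q, a) is the state matching the new tracked value after reading a.
δ(r0, f) = r1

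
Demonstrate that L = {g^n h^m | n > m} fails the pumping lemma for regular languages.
Assume L is regular with pumping length p. Idea: pumping down the g-block drops the g-count to at most the h-count.
Choose s = g^(p+1) h^p ∈ L (|s| = 2p+1 ≥ p). By the pumping lemma, s = xyz with |xy| ≤ p, |y| > 0, so y = g^k with k ≥ 1. Take i = 0: xz = g^(p+1−k) h^p. Since k ≥ 1, p+1−k ≤ p, so the number of g's is no longer strictly greater than the number of h's, hence xz ∉ L.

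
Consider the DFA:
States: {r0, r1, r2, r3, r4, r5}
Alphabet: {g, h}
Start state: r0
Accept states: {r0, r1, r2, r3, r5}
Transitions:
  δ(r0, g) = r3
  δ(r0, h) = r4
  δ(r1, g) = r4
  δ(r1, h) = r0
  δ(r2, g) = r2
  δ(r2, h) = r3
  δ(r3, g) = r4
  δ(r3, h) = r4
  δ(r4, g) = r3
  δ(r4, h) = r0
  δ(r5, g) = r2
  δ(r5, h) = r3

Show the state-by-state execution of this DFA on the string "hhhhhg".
read 'h': r0 → r4
  read 'h': r4 → r0
  read 'h': r0 → r4
  read 'h': r4 → r0
  read 'h': r0 → r4
  read 'g': r4 → r3
r0 -> r4 -> r0 -> r4 -> r0 -> r4 -> r3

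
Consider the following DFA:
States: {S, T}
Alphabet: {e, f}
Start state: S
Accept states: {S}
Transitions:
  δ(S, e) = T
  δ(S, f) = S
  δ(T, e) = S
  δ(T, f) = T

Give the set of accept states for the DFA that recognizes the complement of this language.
Complement accept states = All states \ Original accept states
= {S, T} \ {S}
{T}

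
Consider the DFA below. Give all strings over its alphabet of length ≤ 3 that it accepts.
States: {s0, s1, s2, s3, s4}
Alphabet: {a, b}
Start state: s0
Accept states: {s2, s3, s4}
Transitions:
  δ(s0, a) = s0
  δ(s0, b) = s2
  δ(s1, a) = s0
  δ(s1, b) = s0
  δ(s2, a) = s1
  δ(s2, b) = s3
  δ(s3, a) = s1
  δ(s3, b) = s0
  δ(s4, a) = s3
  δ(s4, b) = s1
b, ab, bb, aab, abb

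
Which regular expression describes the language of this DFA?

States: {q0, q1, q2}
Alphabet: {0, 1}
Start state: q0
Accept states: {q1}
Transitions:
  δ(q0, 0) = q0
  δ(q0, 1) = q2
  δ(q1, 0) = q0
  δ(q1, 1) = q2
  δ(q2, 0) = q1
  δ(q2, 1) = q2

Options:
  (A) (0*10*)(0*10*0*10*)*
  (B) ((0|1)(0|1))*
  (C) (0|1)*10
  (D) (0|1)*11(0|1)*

Check each option against the DFA on short strings; one disagreement eliminates an option:
  (A) (0*10*)(0*10*0*10*)*: on '1' the DFA goes q0 → q2 and rejects (q2 ∉ Accept), but the regex matches it → eliminate
  (B) ((0|1)(0|1))*: on ε the DFA stays in q0 and rejects (q0 ∉ Accept), but the regex matches it → eliminate
  (C) (0|1)*10: agrees with the DFA on every string of length ≤ 6
  (D) (0|1)*11(0|1)*: on '10' the DFA goes q0 → q2 → q1 and accepts (q1 ∈ Accept), but the regex does not match it → eliminate
Only (C) is consistent with the DFA.
(C) (0|1)*10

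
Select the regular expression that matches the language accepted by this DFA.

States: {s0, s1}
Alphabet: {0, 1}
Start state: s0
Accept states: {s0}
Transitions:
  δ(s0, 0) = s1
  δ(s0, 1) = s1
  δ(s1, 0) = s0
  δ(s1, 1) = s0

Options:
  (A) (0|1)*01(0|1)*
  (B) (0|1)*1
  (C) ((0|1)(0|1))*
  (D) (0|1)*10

Check each option against the DFA on short strings; one disagreement eliminates an option:
  (A) (0|1)*01(0|1)*: on ε the DFA stays in s0 and accepts (s0 ∈ Accept), but the regex does not match it → eliminate
  (B) (0|1)*1: on ε the DFA stays in s0 and accepts (s0 ∈ Accept), but the regex does not match it → eliminate
  (C) ((0|1)(0|1))*: agrees with the DFA on every string of length ≤ 6
  (D) (0|1)*10: on ε the DFA stays in s0 and accepts (s0 ∈ Accept), but the regex does not match it → eliminate
Only (C) is consistent with the DFA.
(C) ((0|1)(0|1))*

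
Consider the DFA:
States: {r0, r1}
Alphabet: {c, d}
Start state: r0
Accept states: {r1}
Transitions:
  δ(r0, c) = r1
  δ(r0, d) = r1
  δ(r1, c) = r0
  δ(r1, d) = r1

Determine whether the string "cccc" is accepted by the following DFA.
Processing string "cccc":
  r0 --c--> r1
  r1 --c--> r0
  r0 --c--> r1
  r1 --c--> r0
Final state: r0
Accept states: {r1}
No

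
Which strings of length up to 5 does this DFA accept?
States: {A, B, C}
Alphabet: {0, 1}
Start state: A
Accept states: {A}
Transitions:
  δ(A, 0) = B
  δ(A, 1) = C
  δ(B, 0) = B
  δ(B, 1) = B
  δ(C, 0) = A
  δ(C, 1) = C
ε, 10, 110, 1010, 1110, 10110, 11010, 11110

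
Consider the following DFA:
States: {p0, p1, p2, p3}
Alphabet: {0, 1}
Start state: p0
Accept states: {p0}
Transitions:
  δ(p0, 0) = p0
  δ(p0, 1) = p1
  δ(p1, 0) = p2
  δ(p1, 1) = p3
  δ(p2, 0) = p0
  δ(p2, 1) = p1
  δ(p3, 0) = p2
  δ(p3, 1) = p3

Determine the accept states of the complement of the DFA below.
Complement accept states = All states \ Original accept states
= {p0, p1, p2, p3} \ {p0}
{p1, p2, p3}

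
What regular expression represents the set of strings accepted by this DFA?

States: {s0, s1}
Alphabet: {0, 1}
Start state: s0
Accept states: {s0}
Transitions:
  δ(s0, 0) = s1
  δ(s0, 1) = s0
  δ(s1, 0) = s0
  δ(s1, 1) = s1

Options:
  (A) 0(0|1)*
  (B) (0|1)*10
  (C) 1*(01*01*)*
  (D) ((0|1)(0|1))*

Check each option against the DFA on short strings; one disagreement eliminates an option:
  (A) 0(0|1)*: on ε the DFA stays in s0 and accepts (s0 ∈ Accept), but the regex does not match it → eliminate
  (B) (0|1)*10: on ε the DFA stays in s0 and accepts (s0 ∈ Accept), but the regex does not match it → eliminate
  (C) 1*(01*01*)*: agrees with the DFA on every string of length ≤ 6
  (D) ((0|1)(0|1))*: on '1' the DFA goes s0 → s0 and accepts (s0 ∈ Accept), but the regex does not match it → eliminate
Only (C) is consistent with the DFA.
(C) 1*(01*01*)*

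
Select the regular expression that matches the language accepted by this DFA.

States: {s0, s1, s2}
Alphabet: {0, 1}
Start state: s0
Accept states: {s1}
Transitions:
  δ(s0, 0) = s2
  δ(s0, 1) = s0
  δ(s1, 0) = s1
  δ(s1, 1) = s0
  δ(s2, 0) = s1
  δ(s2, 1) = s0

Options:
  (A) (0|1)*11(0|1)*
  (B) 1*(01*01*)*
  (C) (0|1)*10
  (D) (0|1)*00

Check each option against the DFA on short strings; one disagreement eliminates an option:
  (A) (0|1)*11(0|1)*: on '00' the DFA goes s0 → s2 → s1 and accepts (s1 ∈ Accept), but the regex does not match it → eliminate
  (B) 1*(01*01*)*: on ε the DFA stays in s0 and rejects (s0 ∉ Accept), but the regex matches it → eliminate
  (C) (0|1)*10: on '00' the DFA goes s0 → s2 → s1 and accepts (s1 ∈ Accept), but the regex does not match it → eliminate
  (D) (0|1)*00: agrees with the DFA on every string of length ≤ 6
Only (D) is consistent with the DFA.
(D) (0|1)*00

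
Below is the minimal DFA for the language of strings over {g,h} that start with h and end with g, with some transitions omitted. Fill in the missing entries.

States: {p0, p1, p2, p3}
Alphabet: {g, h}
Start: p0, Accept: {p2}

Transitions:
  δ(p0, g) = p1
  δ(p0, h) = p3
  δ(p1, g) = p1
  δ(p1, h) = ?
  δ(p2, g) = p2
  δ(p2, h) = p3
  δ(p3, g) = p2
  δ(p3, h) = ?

From the language and accept set, identify what each state tracks — p0: no input read; p1: started with g (dead); p2: started with h, last symbol g; p3: started with h, last symbol h.
Each missing δ(q, a) is the state matching the new tracked value after reading a.
δ(p1, h) = p1; δ(p3, h) = p3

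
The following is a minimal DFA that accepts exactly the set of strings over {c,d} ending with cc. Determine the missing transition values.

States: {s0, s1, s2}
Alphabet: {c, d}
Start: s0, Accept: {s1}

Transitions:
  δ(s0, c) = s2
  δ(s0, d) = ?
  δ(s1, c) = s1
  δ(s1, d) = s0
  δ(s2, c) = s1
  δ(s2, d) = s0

From the language and accept set, identify what each state tracks — s0: last symbol not c; s1: two trailing c's; s2: one trailing c.
Each missing δ(q, a) is the state matching the new tracked value after reading a.
δ(s0, d) = s0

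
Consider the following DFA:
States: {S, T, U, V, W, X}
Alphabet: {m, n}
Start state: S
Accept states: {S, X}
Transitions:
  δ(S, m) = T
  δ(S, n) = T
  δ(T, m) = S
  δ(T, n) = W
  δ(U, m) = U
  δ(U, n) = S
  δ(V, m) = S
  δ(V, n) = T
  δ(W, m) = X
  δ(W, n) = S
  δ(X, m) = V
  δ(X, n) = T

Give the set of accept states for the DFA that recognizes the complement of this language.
Complement accept states = All states \ Original accept states
= {S, T, U, V, W, X} \ {S, X}
{T, U, V, W}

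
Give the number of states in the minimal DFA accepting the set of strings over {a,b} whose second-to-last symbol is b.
By Myhill–Nerode, count the distinguishable equivalence classes: 2^2 = 4 classes — the DFA must remember the last 2 symbols read; every pair of distinct length-2 suffixes is distinguishable by some continuation.
4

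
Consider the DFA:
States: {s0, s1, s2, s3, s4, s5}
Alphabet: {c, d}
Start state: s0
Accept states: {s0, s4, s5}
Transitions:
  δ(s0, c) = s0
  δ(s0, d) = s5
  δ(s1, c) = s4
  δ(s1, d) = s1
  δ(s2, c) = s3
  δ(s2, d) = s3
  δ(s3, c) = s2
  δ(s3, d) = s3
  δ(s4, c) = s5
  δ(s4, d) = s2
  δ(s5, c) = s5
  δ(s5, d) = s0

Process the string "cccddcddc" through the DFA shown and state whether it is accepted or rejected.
Processing string "cccddcddc":
  s0 --c--> s0
  s0 --c--> s0
  s0 --c--> s0
  s0 --d--> s5
  s5 --d--> s0
  s0 --c--> s0
  s0 --d--> s5
  s5 --d--> s0
  s0 --c--> s0
Final state: s0
Accept states: {s0, s4, s5}
Yes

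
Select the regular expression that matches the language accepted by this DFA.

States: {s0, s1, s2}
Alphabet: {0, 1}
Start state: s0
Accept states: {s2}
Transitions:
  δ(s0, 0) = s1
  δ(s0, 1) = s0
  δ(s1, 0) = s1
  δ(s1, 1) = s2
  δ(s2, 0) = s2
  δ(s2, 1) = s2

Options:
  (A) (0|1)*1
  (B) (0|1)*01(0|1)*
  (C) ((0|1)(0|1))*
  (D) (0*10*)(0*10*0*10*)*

Check each option against the DFA on short strings; one disagreement eliminates an option:
  (A) (0|1)*1: on '1' the DFA goes s0 → s0 and rejects (s0 ∉ Accept), but the regex matches it → eliminate
  (B) (0|1)*01(0|1)*: agrees with the DFA on every string of length ≤ 6
  (C) ((0|1)(0|1))*: on ε the DFA stays in s0 and rejects (s0 ∉ Accept), but the regex matches it → eliminate
  (D) (0*10*)(0*10*0*10*)*: on '1' the DFA goes s0 → s0 and rejects (s0 ∉ Accept), but the regex matches it → eliminate
Only (B) is consistent with the DFA.
(B) (0|1)*01(0|1)*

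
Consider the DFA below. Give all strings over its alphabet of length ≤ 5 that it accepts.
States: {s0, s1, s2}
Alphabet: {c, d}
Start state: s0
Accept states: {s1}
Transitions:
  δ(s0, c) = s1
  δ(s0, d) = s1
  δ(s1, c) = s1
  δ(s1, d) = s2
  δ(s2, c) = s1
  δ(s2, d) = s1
c, d, cc, dc, ccc, cdc, cdd, dcc, ddc, ddd, cccc, ccdc, ccdd, cdcc, cddc, dccc, dcdc, dcdd, ddcc, dddc, ccccc, cccdc, cccdd, ccdcc, ccddc, cdccc, cdcdc, cdcdd, cddcc, cdddc, cdddd, dcccc, dccdc, dccdd, dcdcc, dcddc, ddccc, ddcdc, ddcdd, dddcc, ddddc, ddddd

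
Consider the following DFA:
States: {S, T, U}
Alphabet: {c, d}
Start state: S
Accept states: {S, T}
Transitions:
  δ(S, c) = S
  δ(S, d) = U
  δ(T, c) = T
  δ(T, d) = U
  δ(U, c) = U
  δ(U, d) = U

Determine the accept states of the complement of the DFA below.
Complement accept states = All states \ Original accept states
= {S, T, U} \ {S, T}
{U}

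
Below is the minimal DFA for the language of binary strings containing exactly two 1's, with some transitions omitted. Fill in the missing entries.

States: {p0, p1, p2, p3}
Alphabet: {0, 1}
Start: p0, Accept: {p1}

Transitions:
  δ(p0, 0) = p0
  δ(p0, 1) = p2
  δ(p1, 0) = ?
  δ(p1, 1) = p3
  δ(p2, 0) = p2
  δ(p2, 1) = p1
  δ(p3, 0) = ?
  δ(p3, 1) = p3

From the language and accept set, identify what each state tracks — p0: zero 1's; p1: two 1's; p2: one 1; p3: ≥ three 1's (dead).
Each missing δ(q, a) is the state matching the new tracked value after reading a.
δ(p1, 0) = p1; δ(p3, 0) = p3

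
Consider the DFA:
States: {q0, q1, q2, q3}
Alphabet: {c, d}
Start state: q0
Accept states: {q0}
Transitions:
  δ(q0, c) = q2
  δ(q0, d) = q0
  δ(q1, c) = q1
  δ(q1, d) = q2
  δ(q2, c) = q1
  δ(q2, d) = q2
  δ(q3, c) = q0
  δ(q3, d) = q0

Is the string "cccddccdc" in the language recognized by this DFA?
Processing string "cccddccdc":
  q0 --c--> q2
  q2 --c--> q1
  q1 --c--> q1
  q1 --d--> q2
  q2 --d--> q2
  q2 --c--> q1
  q1 --c--> q1
  q1 --d--> q2
  q2 --c--> q1
Final state: q1
Accept states: {q0}
No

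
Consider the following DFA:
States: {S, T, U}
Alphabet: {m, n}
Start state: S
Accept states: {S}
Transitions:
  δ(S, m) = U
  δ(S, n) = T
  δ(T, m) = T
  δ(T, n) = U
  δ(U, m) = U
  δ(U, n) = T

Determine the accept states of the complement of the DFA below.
Complement accept states = All states \ Original accept states
= {S, T, U} \ {S}
{T, U}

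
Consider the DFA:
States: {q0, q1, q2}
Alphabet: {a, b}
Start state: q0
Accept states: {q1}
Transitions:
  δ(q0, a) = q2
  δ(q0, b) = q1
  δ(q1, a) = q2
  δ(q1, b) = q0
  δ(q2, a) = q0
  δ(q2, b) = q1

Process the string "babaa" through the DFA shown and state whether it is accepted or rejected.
Processing string "babaa":
  q0 --b--> q1
  q1 --a--> q2
  q2 --b--> q1
  q1 --a--> q2
  q2 --a--> q0
Final state: q0
Accept states: {q1}
No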